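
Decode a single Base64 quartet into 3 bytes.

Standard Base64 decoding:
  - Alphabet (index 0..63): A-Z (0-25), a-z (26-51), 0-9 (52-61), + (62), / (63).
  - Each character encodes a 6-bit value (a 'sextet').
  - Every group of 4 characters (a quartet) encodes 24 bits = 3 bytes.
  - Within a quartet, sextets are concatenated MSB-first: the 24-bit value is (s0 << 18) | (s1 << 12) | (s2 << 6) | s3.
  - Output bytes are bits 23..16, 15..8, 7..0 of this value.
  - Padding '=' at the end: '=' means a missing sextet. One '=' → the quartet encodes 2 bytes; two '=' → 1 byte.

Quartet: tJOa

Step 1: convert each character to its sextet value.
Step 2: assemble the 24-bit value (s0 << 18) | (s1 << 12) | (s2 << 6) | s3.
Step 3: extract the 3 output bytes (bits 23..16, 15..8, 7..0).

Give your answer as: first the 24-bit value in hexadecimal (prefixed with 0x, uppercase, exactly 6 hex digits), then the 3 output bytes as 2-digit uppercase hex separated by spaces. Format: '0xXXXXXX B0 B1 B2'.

Answer: 0xB4939A B4 93 9A

Derivation:
Sextets: t=45, J=9, O=14, a=26
24-bit: (45<<18) | (9<<12) | (14<<6) | 26
      = 0xB40000 | 0x009000 | 0x000380 | 0x00001A
      = 0xB4939A
Bytes: (v>>16)&0xFF=B4, (v>>8)&0xFF=93, v&0xFF=9A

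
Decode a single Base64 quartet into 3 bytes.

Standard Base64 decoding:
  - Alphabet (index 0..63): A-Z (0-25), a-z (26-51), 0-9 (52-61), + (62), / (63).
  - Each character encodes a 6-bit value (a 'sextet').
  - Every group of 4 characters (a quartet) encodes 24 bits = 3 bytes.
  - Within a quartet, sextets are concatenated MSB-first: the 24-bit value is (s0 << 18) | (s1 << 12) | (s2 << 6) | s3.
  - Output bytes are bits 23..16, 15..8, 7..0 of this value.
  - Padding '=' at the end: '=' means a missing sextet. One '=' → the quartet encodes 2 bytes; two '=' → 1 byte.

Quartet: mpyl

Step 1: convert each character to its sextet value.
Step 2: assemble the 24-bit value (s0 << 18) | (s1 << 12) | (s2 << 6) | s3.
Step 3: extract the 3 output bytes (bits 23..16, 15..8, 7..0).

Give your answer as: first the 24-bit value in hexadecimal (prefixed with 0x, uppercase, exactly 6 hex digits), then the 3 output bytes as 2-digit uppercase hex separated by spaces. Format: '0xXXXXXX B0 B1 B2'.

Answer: 0x9A9CA5 9A 9C A5

Derivation:
Sextets: m=38, p=41, y=50, l=37
24-bit: (38<<18) | (41<<12) | (50<<6) | 37
      = 0x980000 | 0x029000 | 0x000C80 | 0x000025
      = 0x9A9CA5
Bytes: (v>>16)&0xFF=9A, (v>>8)&0xFF=9C, v&0xFF=A5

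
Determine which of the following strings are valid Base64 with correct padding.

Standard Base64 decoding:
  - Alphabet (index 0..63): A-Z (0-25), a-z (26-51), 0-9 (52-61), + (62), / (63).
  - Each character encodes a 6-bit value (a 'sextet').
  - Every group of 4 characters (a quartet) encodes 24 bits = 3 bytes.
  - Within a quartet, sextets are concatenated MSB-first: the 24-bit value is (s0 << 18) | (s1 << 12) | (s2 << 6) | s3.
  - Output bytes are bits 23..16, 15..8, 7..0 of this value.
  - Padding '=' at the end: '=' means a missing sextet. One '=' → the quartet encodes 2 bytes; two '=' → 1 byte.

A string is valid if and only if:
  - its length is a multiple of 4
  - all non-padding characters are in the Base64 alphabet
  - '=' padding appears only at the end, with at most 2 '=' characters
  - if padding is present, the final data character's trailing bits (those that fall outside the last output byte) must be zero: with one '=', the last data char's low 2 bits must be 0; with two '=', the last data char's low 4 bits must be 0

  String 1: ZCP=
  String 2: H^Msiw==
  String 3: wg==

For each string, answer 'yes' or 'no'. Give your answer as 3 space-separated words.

Answer: no no yes

Derivation:
String 1: 'ZCP=' → invalid (bad trailing bits)
String 2: 'H^Msiw==' → invalid (bad char(s): ['^'])
String 3: 'wg==' → valid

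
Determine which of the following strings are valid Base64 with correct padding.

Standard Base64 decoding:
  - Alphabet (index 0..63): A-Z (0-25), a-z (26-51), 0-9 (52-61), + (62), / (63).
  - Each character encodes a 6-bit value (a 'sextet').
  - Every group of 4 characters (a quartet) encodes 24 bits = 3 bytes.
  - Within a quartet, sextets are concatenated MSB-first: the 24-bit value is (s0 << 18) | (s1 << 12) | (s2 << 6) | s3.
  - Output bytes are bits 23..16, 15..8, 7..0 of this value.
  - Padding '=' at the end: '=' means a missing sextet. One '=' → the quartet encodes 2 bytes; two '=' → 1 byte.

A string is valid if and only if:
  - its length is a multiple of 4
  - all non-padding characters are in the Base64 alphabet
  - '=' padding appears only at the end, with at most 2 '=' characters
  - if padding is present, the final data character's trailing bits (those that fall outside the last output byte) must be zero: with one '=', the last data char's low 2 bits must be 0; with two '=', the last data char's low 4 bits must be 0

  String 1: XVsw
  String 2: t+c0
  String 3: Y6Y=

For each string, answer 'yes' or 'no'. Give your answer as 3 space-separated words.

Answer: yes yes yes

Derivation:
String 1: 'XVsw' → valid
String 2: 't+c0' → valid
String 3: 'Y6Y=' → valid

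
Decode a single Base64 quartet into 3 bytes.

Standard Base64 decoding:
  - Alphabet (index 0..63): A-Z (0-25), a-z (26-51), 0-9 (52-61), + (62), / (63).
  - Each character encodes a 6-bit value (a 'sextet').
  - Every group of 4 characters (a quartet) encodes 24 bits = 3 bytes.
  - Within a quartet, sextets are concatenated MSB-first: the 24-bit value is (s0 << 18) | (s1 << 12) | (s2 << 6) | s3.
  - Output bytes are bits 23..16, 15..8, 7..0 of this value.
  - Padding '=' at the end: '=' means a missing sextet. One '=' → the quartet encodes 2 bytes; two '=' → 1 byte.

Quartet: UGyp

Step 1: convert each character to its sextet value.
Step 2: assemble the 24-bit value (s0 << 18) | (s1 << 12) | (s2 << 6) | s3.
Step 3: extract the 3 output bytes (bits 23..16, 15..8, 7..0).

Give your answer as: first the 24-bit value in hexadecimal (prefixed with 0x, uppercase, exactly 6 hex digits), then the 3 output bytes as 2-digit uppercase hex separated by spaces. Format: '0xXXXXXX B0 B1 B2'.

Sextets: U=20, G=6, y=50, p=41
24-bit: (20<<18) | (6<<12) | (50<<6) | 41
      = 0x500000 | 0x006000 | 0x000C80 | 0x000029
      = 0x506CA9
Bytes: (v>>16)&0xFF=50, (v>>8)&0xFF=6C, v&0xFF=A9

Answer: 0x506CA9 50 6C A9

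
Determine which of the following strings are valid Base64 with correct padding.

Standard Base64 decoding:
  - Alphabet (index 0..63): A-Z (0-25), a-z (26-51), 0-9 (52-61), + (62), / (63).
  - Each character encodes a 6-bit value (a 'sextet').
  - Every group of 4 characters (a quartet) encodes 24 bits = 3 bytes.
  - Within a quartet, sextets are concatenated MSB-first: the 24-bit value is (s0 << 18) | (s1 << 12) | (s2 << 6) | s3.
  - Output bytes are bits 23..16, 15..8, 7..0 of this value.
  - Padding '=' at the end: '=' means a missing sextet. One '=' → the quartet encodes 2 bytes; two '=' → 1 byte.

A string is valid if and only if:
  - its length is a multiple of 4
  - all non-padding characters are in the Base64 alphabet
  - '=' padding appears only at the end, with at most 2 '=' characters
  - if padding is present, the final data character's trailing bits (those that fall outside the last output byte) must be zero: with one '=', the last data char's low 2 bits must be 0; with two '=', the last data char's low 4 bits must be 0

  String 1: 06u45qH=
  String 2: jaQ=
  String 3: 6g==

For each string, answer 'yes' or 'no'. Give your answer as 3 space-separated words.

Answer: no yes yes

Derivation:
String 1: '06u45qH=' → invalid (bad trailing bits)
String 2: 'jaQ=' → valid
String 3: '6g==' → valid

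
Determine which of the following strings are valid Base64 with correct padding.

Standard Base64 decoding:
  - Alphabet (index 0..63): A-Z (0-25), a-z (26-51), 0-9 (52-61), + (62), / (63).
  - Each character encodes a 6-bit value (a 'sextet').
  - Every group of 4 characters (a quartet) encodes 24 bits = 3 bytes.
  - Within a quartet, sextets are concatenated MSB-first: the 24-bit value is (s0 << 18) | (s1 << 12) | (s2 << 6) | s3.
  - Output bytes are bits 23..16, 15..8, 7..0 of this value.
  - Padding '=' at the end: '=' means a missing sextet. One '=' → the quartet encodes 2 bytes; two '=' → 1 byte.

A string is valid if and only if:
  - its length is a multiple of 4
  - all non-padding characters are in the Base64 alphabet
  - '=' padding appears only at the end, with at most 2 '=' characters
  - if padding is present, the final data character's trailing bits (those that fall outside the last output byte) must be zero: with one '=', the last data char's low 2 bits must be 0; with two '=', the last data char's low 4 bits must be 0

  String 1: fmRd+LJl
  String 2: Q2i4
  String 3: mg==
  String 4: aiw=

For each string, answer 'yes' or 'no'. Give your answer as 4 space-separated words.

String 1: 'fmRd+LJl' → valid
String 2: 'Q2i4' → valid
String 3: 'mg==' → valid
String 4: 'aiw=' → valid

Answer: yes yes yes yes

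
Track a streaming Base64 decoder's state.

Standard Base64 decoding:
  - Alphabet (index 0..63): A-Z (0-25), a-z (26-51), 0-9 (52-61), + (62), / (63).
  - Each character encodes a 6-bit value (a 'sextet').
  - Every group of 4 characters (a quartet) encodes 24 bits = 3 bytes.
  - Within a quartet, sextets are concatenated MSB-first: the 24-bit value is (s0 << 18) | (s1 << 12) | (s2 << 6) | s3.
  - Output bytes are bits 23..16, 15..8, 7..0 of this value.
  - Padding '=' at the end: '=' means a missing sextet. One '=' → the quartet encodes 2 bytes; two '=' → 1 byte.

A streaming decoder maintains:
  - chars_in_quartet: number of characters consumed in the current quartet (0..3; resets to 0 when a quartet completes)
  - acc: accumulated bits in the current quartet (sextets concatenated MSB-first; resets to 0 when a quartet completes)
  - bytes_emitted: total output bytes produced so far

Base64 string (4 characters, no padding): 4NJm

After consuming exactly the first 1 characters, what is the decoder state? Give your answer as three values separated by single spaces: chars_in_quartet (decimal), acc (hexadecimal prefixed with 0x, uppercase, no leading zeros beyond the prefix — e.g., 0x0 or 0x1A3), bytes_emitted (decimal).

Answer: 1 0x38 0

Derivation:
After char 0 ('4'=56): chars_in_quartet=1 acc=0x38 bytes_emitted=0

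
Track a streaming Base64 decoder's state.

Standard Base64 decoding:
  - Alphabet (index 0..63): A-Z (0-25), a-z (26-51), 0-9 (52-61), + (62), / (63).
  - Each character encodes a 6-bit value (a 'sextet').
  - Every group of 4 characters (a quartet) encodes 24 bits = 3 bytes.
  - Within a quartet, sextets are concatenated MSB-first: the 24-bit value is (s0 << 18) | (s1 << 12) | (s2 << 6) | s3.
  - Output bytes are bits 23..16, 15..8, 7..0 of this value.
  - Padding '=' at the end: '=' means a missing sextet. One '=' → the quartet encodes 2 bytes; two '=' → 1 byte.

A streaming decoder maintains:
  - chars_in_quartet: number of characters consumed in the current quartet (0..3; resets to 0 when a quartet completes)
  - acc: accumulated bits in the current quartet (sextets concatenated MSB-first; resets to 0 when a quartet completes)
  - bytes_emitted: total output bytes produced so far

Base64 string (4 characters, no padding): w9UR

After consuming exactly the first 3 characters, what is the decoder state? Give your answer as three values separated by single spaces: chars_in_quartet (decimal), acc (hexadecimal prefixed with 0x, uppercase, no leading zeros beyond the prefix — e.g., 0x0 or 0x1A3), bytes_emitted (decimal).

Answer: 3 0x30F54 0

Derivation:
After char 0 ('w'=48): chars_in_quartet=1 acc=0x30 bytes_emitted=0
After char 1 ('9'=61): chars_in_quartet=2 acc=0xC3D bytes_emitted=0
After char 2 ('U'=20): chars_in_quartet=3 acc=0x30F54 bytes_emitted=0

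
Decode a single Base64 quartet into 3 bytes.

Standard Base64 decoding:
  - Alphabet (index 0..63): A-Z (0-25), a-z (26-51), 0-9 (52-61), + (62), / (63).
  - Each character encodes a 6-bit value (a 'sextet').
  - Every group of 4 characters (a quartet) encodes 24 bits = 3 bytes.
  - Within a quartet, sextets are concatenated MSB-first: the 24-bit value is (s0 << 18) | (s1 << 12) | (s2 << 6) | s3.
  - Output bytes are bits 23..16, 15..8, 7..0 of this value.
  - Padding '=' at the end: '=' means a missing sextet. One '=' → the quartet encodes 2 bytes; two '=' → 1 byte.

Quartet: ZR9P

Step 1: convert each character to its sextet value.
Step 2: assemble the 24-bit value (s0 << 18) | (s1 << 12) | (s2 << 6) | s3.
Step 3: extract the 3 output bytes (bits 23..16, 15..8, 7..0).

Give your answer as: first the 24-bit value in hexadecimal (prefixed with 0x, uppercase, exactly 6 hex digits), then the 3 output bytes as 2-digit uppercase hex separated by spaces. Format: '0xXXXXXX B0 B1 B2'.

Answer: 0x651F4F 65 1F 4F

Derivation:
Sextets: Z=25, R=17, 9=61, P=15
24-bit: (25<<18) | (17<<12) | (61<<6) | 15
      = 0x640000 | 0x011000 | 0x000F40 | 0x00000F
      = 0x651F4F
Bytes: (v>>16)&0xFF=65, (v>>8)&0xFF=1F, v&0xFF=4F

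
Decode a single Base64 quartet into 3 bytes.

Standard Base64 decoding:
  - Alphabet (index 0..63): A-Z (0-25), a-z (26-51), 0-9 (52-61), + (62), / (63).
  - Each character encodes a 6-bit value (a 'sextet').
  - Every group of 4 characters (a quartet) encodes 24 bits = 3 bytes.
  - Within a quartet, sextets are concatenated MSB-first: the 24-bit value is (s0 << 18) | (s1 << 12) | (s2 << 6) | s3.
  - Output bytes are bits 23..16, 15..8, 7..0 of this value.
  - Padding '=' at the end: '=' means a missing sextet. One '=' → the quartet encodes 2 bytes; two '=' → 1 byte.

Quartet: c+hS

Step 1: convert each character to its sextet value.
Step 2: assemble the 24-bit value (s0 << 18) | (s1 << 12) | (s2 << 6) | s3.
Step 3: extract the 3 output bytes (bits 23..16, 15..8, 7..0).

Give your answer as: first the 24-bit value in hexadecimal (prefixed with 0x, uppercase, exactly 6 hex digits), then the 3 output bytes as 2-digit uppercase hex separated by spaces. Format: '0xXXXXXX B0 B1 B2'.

Answer: 0x73E852 73 E8 52

Derivation:
Sextets: c=28, +=62, h=33, S=18
24-bit: (28<<18) | (62<<12) | (33<<6) | 18
      = 0x700000 | 0x03E000 | 0x000840 | 0x000012
      = 0x73E852
Bytes: (v>>16)&0xFF=73, (v>>8)&0xFF=E8, v&0xFF=52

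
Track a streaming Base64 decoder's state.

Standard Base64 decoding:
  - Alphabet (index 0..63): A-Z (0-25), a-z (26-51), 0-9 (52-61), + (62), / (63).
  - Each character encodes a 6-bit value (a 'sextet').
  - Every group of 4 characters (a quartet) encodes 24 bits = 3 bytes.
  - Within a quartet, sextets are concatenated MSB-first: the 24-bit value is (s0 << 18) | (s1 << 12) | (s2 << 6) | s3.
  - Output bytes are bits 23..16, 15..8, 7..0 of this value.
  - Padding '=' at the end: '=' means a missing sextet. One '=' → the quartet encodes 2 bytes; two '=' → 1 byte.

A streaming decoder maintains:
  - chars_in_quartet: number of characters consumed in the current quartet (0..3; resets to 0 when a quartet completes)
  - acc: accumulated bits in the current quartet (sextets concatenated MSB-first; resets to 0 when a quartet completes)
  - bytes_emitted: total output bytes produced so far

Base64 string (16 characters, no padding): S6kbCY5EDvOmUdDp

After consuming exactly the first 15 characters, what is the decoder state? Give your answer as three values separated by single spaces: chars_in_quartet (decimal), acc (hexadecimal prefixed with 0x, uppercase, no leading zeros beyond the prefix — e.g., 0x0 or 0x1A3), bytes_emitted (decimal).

After char 0 ('S'=18): chars_in_quartet=1 acc=0x12 bytes_emitted=0
After char 1 ('6'=58): chars_in_quartet=2 acc=0x4BA bytes_emitted=0
After char 2 ('k'=36): chars_in_quartet=3 acc=0x12EA4 bytes_emitted=0
After char 3 ('b'=27): chars_in_quartet=4 acc=0x4BA91B -> emit 4B A9 1B, reset; bytes_emitted=3
After char 4 ('C'=2): chars_in_quartet=1 acc=0x2 bytes_emitted=3
After char 5 ('Y'=24): chars_in_quartet=2 acc=0x98 bytes_emitted=3
After char 6 ('5'=57): chars_in_quartet=3 acc=0x2639 bytes_emitted=3
After char 7 ('E'=4): chars_in_quartet=4 acc=0x98E44 -> emit 09 8E 44, reset; bytes_emitted=6
After char 8 ('D'=3): chars_in_quartet=1 acc=0x3 bytes_emitted=6
After char 9 ('v'=47): chars_in_quartet=2 acc=0xEF bytes_emitted=6
After char 10 ('O'=14): chars_in_quartet=3 acc=0x3BCE bytes_emitted=6
After char 11 ('m'=38): chars_in_quartet=4 acc=0xEF3A6 -> emit 0E F3 A6, reset; bytes_emitted=9
After char 12 ('U'=20): chars_in_quartet=1 acc=0x14 bytes_emitted=9
After char 13 ('d'=29): chars_in_quartet=2 acc=0x51D bytes_emitted=9
After char 14 ('D'=3): chars_in_quartet=3 acc=0x14743 bytes_emitted=9

Answer: 3 0x14743 9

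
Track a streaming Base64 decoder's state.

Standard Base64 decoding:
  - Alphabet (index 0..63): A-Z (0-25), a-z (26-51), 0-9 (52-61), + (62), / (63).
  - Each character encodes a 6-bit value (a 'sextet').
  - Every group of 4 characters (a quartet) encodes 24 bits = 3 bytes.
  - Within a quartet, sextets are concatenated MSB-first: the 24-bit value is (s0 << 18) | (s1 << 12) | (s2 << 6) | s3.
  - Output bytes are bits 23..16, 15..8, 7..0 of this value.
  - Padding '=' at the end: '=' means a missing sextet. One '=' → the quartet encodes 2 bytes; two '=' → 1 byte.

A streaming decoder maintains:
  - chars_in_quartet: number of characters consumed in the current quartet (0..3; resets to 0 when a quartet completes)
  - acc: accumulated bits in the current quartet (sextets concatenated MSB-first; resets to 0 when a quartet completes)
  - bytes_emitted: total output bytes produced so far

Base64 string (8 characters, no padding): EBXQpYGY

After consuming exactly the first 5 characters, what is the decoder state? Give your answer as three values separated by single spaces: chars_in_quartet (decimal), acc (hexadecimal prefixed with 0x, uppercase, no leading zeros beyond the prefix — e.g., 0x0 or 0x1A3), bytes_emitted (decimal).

After char 0 ('E'=4): chars_in_quartet=1 acc=0x4 bytes_emitted=0
After char 1 ('B'=1): chars_in_quartet=2 acc=0x101 bytes_emitted=0
After char 2 ('X'=23): chars_in_quartet=3 acc=0x4057 bytes_emitted=0
After char 3 ('Q'=16): chars_in_quartet=4 acc=0x1015D0 -> emit 10 15 D0, reset; bytes_emitted=3
After char 4 ('p'=41): chars_in_quartet=1 acc=0x29 bytes_emitted=3

Answer: 1 0x29 3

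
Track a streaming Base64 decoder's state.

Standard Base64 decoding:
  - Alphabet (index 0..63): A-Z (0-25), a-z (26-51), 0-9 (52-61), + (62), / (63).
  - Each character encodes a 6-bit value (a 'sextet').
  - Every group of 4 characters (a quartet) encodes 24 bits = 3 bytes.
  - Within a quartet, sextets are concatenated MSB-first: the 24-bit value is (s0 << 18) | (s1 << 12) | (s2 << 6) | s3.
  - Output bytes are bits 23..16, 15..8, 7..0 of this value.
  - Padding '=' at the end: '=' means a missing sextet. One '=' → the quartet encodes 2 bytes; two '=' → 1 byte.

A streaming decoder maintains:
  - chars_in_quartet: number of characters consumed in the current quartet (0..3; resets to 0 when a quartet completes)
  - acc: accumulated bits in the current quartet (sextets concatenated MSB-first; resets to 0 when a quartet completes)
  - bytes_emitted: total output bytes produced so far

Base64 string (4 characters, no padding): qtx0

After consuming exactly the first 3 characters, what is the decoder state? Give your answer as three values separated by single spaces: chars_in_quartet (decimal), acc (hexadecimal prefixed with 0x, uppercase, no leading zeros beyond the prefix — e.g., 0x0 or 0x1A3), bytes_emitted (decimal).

After char 0 ('q'=42): chars_in_quartet=1 acc=0x2A bytes_emitted=0
After char 1 ('t'=45): chars_in_quartet=2 acc=0xAAD bytes_emitted=0
After char 2 ('x'=49): chars_in_quartet=3 acc=0x2AB71 bytes_emitted=0

Answer: 3 0x2AB71 0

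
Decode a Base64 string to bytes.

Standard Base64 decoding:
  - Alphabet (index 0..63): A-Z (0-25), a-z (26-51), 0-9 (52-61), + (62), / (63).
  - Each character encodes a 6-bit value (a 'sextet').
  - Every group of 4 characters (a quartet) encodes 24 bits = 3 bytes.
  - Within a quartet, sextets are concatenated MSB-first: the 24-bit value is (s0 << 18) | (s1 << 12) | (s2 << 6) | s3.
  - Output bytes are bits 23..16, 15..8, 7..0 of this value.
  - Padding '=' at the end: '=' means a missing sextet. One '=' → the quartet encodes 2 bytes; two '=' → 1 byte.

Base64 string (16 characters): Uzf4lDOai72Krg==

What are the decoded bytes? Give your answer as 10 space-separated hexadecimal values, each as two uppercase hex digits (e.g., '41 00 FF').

After char 0 ('U'=20): chars_in_quartet=1 acc=0x14 bytes_emitted=0
After char 1 ('z'=51): chars_in_quartet=2 acc=0x533 bytes_emitted=0
After char 2 ('f'=31): chars_in_quartet=3 acc=0x14CDF bytes_emitted=0
After char 3 ('4'=56): chars_in_quartet=4 acc=0x5337F8 -> emit 53 37 F8, reset; bytes_emitted=3
After char 4 ('l'=37): chars_in_quartet=1 acc=0x25 bytes_emitted=3
After char 5 ('D'=3): chars_in_quartet=2 acc=0x943 bytes_emitted=3
After char 6 ('O'=14): chars_in_quartet=3 acc=0x250CE bytes_emitted=3
After char 7 ('a'=26): chars_in_quartet=4 acc=0x94339A -> emit 94 33 9A, reset; bytes_emitted=6
After char 8 ('i'=34): chars_in_quartet=1 acc=0x22 bytes_emitted=6
After char 9 ('7'=59): chars_in_quartet=2 acc=0x8BB bytes_emitted=6
After char 10 ('2'=54): chars_in_quartet=3 acc=0x22EF6 bytes_emitted=6
After char 11 ('K'=10): chars_in_quartet=4 acc=0x8BBD8A -> emit 8B BD 8A, reset; bytes_emitted=9
After char 12 ('r'=43): chars_in_quartet=1 acc=0x2B bytes_emitted=9
After char 13 ('g'=32): chars_in_quartet=2 acc=0xAE0 bytes_emitted=9
Padding '==': partial quartet acc=0xAE0 -> emit AE; bytes_emitted=10

Answer: 53 37 F8 94 33 9A 8B BD 8A AE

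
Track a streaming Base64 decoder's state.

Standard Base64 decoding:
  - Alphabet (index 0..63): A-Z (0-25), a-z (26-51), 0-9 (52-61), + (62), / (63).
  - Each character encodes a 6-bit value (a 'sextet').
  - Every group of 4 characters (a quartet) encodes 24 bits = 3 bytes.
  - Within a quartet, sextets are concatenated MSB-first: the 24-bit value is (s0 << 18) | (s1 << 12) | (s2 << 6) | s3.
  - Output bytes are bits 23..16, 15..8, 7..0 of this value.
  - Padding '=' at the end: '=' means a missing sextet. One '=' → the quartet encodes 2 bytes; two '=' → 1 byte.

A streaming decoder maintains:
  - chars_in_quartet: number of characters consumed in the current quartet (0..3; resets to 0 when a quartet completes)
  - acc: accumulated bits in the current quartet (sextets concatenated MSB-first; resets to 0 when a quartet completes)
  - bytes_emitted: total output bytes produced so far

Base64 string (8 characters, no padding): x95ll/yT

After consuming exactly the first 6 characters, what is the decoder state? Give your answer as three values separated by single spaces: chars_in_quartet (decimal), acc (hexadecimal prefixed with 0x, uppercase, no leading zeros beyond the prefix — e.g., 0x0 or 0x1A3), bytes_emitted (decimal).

Answer: 2 0x97F 3

Derivation:
After char 0 ('x'=49): chars_in_quartet=1 acc=0x31 bytes_emitted=0
After char 1 ('9'=61): chars_in_quartet=2 acc=0xC7D bytes_emitted=0
After char 2 ('5'=57): chars_in_quartet=3 acc=0x31F79 bytes_emitted=0
After char 3 ('l'=37): chars_in_quartet=4 acc=0xC7DE65 -> emit C7 DE 65, reset; bytes_emitted=3
After char 4 ('l'=37): chars_in_quartet=1 acc=0x25 bytes_emitted=3
After char 5 ('/'=63): chars_in_quartet=2 acc=0x97F bytes_emitted=3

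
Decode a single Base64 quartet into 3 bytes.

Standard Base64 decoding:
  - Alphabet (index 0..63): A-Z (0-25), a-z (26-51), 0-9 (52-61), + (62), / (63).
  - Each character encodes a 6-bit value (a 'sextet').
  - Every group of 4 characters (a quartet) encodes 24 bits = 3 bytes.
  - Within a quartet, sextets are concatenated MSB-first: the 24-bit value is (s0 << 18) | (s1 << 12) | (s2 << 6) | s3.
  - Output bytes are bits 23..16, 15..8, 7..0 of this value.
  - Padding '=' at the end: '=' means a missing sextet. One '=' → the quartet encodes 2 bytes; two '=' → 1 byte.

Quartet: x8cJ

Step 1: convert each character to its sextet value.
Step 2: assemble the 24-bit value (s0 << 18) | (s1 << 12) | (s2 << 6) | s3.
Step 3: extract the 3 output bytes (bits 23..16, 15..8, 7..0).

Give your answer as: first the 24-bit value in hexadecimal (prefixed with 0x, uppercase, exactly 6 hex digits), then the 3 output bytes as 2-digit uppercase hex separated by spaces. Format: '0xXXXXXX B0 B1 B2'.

Sextets: x=49, 8=60, c=28, J=9
24-bit: (49<<18) | (60<<12) | (28<<6) | 9
      = 0xC40000 | 0x03C000 | 0x000700 | 0x000009
      = 0xC7C709
Bytes: (v>>16)&0xFF=C7, (v>>8)&0xFF=C7, v&0xFF=09

Answer: 0xC7C709 C7 C7 09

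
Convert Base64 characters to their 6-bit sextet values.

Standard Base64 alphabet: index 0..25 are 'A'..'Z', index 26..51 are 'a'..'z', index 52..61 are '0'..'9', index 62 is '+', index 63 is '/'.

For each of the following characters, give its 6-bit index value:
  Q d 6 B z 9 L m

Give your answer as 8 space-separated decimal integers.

'Q': A..Z range, ord('Q') − ord('A') = 16
'd': a..z range, 26 + ord('d') − ord('a') = 29
'6': 0..9 range, 52 + ord('6') − ord('0') = 58
'B': A..Z range, ord('B') − ord('A') = 1
'z': a..z range, 26 + ord('z') − ord('a') = 51
'9': 0..9 range, 52 + ord('9') − ord('0') = 61
'L': A..Z range, ord('L') − ord('A') = 11
'm': a..z range, 26 + ord('m') − ord('a') = 38

Answer: 16 29 58 1 51 61 11 38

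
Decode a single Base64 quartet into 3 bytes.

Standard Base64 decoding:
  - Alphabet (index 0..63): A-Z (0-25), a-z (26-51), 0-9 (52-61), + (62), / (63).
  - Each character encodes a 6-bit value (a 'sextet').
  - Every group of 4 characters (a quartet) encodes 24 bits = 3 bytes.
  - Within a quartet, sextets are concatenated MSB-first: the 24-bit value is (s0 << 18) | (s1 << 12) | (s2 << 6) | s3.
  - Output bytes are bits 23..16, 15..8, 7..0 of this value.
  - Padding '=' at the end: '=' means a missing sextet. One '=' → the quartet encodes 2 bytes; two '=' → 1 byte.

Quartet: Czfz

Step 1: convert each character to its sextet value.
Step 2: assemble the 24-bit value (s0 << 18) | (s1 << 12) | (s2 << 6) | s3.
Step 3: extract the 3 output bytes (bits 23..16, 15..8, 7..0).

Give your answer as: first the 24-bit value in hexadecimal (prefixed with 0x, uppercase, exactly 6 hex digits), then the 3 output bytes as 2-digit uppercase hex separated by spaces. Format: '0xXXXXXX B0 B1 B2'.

Sextets: C=2, z=51, f=31, z=51
24-bit: (2<<18) | (51<<12) | (31<<6) | 51
      = 0x080000 | 0x033000 | 0x0007C0 | 0x000033
      = 0x0B37F3
Bytes: (v>>16)&0xFF=0B, (v>>8)&0xFF=37, v&0xFF=F3

Answer: 0x0B37F3 0B 37 F3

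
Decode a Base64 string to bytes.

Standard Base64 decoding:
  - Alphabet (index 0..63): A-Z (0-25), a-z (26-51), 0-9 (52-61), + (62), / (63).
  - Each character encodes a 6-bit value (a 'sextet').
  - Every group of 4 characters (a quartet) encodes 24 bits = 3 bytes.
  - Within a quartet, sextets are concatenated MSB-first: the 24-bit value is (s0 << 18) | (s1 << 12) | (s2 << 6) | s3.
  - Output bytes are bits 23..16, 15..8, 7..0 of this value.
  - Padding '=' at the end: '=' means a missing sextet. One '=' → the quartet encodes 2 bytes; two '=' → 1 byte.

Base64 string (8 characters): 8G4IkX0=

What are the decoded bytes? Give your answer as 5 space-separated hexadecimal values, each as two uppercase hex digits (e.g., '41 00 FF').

After char 0 ('8'=60): chars_in_quartet=1 acc=0x3C bytes_emitted=0
After char 1 ('G'=6): chars_in_quartet=2 acc=0xF06 bytes_emitted=0
After char 2 ('4'=56): chars_in_quartet=3 acc=0x3C1B8 bytes_emitted=0
After char 3 ('I'=8): chars_in_quartet=4 acc=0xF06E08 -> emit F0 6E 08, reset; bytes_emitted=3
After char 4 ('k'=36): chars_in_quartet=1 acc=0x24 bytes_emitted=3
After char 5 ('X'=23): chars_in_quartet=2 acc=0x917 bytes_emitted=3
After char 6 ('0'=52): chars_in_quartet=3 acc=0x245F4 bytes_emitted=3
Padding '=': partial quartet acc=0x245F4 -> emit 91 7D; bytes_emitted=5

Answer: F0 6E 08 91 7D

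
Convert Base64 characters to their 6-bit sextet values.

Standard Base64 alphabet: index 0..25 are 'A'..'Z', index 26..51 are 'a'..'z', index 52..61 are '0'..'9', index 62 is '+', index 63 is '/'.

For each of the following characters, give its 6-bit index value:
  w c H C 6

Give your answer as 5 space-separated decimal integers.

'w': a..z range, 26 + ord('w') − ord('a') = 48
'c': a..z range, 26 + ord('c') − ord('a') = 28
'H': A..Z range, ord('H') − ord('A') = 7
'C': A..Z range, ord('C') − ord('A') = 2
'6': 0..9 range, 52 + ord('6') − ord('0') = 58

Answer: 48 28 7 2 58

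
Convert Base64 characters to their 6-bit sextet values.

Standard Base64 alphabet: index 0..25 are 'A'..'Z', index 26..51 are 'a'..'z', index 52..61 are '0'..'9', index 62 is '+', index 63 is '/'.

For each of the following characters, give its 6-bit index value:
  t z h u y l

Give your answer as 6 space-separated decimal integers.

't': a..z range, 26 + ord('t') − ord('a') = 45
'z': a..z range, 26 + ord('z') − ord('a') = 51
'h': a..z range, 26 + ord('h') − ord('a') = 33
'u': a..z range, 26 + ord('u') − ord('a') = 46
'y': a..z range, 26 + ord('y') − ord('a') = 50
'l': a..z range, 26 + ord('l') − ord('a') = 37

Answer: 45 51 33 46 50 37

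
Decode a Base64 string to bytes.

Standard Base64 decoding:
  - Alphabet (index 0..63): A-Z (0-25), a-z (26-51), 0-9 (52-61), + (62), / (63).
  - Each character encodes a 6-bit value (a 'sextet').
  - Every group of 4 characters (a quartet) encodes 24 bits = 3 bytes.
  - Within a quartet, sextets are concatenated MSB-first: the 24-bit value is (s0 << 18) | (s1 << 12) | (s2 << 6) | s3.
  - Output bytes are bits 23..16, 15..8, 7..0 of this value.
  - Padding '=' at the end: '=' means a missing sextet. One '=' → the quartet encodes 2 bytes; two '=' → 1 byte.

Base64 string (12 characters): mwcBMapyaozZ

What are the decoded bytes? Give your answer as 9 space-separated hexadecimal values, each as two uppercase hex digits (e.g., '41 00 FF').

After char 0 ('m'=38): chars_in_quartet=1 acc=0x26 bytes_emitted=0
After char 1 ('w'=48): chars_in_quartet=2 acc=0x9B0 bytes_emitted=0
After char 2 ('c'=28): chars_in_quartet=3 acc=0x26C1C bytes_emitted=0
After char 3 ('B'=1): chars_in_quartet=4 acc=0x9B0701 -> emit 9B 07 01, reset; bytes_emitted=3
After char 4 ('M'=12): chars_in_quartet=1 acc=0xC bytes_emitted=3
After char 5 ('a'=26): chars_in_quartet=2 acc=0x31A bytes_emitted=3
After char 6 ('p'=41): chars_in_quartet=3 acc=0xC6A9 bytes_emitted=3
After char 7 ('y'=50): chars_in_quartet=4 acc=0x31AA72 -> emit 31 AA 72, reset; bytes_emitted=6
After char 8 ('a'=26): chars_in_quartet=1 acc=0x1A bytes_emitted=6
After char 9 ('o'=40): chars_in_quartet=2 acc=0x6A8 bytes_emitted=6
After char 10 ('z'=51): chars_in_quartet=3 acc=0x1AA33 bytes_emitted=6
After char 11 ('Z'=25): chars_in_quartet=4 acc=0x6A8CD9 -> emit 6A 8C D9, reset; bytes_emitted=9

Answer: 9B 07 01 31 AA 72 6A 8C D9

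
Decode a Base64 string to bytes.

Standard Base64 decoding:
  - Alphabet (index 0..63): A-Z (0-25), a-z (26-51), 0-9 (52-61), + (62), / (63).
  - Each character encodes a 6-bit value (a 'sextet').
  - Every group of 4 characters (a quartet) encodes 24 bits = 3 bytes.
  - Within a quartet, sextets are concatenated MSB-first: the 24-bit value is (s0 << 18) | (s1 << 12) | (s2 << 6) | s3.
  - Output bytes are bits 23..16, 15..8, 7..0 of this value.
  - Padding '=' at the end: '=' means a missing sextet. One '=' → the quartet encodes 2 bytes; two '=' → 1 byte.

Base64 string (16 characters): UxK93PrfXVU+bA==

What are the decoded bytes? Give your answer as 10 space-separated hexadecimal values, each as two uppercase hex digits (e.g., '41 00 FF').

After char 0 ('U'=20): chars_in_quartet=1 acc=0x14 bytes_emitted=0
After char 1 ('x'=49): chars_in_quartet=2 acc=0x531 bytes_emitted=0
After char 2 ('K'=10): chars_in_quartet=3 acc=0x14C4A bytes_emitted=0
After char 3 ('9'=61): chars_in_quartet=4 acc=0x5312BD -> emit 53 12 BD, reset; bytes_emitted=3
After char 4 ('3'=55): chars_in_quartet=1 acc=0x37 bytes_emitted=3
After char 5 ('P'=15): chars_in_quartet=2 acc=0xDCF bytes_emitted=3
After char 6 ('r'=43): chars_in_quartet=3 acc=0x373EB bytes_emitted=3
After char 7 ('f'=31): chars_in_quartet=4 acc=0xDCFADF -> emit DC FA DF, reset; bytes_emitted=6
After char 8 ('X'=23): chars_in_quartet=1 acc=0x17 bytes_emitted=6
After char 9 ('V'=21): chars_in_quartet=2 acc=0x5D5 bytes_emitted=6
After char 10 ('U'=20): chars_in_quartet=3 acc=0x17554 bytes_emitted=6
After char 11 ('+'=62): chars_in_quartet=4 acc=0x5D553E -> emit 5D 55 3E, reset; bytes_emitted=9
After char 12 ('b'=27): chars_in_quartet=1 acc=0x1B bytes_emitted=9
After char 13 ('A'=0): chars_in_quartet=2 acc=0x6C0 bytes_emitted=9
Padding '==': partial quartet acc=0x6C0 -> emit 6C; bytes_emitted=10

Answer: 53 12 BD DC FA DF 5D 55 3E 6C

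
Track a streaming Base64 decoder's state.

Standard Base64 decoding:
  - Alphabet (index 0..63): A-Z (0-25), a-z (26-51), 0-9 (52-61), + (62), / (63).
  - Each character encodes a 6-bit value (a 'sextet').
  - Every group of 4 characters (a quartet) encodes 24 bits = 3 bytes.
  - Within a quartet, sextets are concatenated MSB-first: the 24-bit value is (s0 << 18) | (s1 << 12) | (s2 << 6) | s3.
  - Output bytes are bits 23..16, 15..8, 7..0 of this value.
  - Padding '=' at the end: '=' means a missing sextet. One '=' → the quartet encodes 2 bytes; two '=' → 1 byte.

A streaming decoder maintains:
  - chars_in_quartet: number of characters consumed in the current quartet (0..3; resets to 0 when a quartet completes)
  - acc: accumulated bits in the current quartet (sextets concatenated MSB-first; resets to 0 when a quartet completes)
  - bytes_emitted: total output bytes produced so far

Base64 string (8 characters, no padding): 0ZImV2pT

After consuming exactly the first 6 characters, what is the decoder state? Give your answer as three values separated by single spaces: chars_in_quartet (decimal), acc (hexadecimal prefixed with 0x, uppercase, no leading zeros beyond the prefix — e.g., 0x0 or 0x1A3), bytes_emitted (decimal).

Answer: 2 0x576 3

Derivation:
After char 0 ('0'=52): chars_in_quartet=1 acc=0x34 bytes_emitted=0
After char 1 ('Z'=25): chars_in_quartet=2 acc=0xD19 bytes_emitted=0
After char 2 ('I'=8): chars_in_quartet=3 acc=0x34648 bytes_emitted=0
After char 3 ('m'=38): chars_in_quartet=4 acc=0xD19226 -> emit D1 92 26, reset; bytes_emitted=3
After char 4 ('V'=21): chars_in_quartet=1 acc=0x15 bytes_emitted=3
After char 5 ('2'=54): chars_in_quartet=2 acc=0x576 bytes_emitted=3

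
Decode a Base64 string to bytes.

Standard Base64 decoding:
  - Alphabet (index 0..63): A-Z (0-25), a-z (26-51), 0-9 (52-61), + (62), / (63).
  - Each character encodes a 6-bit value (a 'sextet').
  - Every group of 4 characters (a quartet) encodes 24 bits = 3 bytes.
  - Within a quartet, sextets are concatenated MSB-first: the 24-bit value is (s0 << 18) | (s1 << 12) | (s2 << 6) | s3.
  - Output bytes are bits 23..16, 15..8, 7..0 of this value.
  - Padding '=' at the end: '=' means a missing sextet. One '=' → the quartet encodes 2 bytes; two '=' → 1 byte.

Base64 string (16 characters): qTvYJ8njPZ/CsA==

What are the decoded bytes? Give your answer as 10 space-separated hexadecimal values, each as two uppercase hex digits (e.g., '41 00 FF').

Answer: A9 3B D8 27 C9 E3 3D 9F C2 B0

Derivation:
After char 0 ('q'=42): chars_in_quartet=1 acc=0x2A bytes_emitted=0
After char 1 ('T'=19): chars_in_quartet=2 acc=0xA93 bytes_emitted=0
After char 2 ('v'=47): chars_in_quartet=3 acc=0x2A4EF bytes_emitted=0
After char 3 ('Y'=24): chars_in_quartet=4 acc=0xA93BD8 -> emit A9 3B D8, reset; bytes_emitted=3
After char 4 ('J'=9): chars_in_quartet=1 acc=0x9 bytes_emitted=3
After char 5 ('8'=60): chars_in_quartet=2 acc=0x27C bytes_emitted=3
After char 6 ('n'=39): chars_in_quartet=3 acc=0x9F27 bytes_emitted=3
After char 7 ('j'=35): chars_in_quartet=4 acc=0x27C9E3 -> emit 27 C9 E3, reset; bytes_emitted=6
After char 8 ('P'=15): chars_in_quartet=1 acc=0xF bytes_emitted=6
After char 9 ('Z'=25): chars_in_quartet=2 acc=0x3D9 bytes_emitted=6
After char 10 ('/'=63): chars_in_quartet=3 acc=0xF67F bytes_emitted=6
After char 11 ('C'=2): chars_in_quartet=4 acc=0x3D9FC2 -> emit 3D 9F C2, reset; bytes_emitted=9
After char 12 ('s'=44): chars_in_quartet=1 acc=0x2C bytes_emitted=9
After char 13 ('A'=0): chars_in_quartet=2 acc=0xB00 bytes_emitted=9
Padding '==': partial quartet acc=0xB00 -> emit B0; bytes_emitted=10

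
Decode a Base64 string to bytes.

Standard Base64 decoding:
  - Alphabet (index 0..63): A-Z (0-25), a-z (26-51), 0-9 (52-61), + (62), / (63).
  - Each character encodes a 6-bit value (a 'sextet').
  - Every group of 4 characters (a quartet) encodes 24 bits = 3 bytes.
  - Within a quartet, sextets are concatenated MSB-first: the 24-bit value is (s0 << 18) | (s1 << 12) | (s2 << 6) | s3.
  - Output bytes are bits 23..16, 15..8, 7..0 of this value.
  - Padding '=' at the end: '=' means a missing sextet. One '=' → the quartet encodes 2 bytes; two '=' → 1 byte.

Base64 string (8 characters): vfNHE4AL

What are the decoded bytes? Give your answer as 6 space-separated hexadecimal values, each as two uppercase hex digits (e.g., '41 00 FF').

Answer: BD F3 47 13 80 0B

Derivation:
After char 0 ('v'=47): chars_in_quartet=1 acc=0x2F bytes_emitted=0
After char 1 ('f'=31): chars_in_quartet=2 acc=0xBDF bytes_emitted=0
After char 2 ('N'=13): chars_in_quartet=3 acc=0x2F7CD bytes_emitted=0
After char 3 ('H'=7): chars_in_quartet=4 acc=0xBDF347 -> emit BD F3 47, reset; bytes_emitted=3
After char 4 ('E'=4): chars_in_quartet=1 acc=0x4 bytes_emitted=3
After char 5 ('4'=56): chars_in_quartet=2 acc=0x138 bytes_emitted=3
After char 6 ('A'=0): chars_in_quartet=3 acc=0x4E00 bytes_emitted=3
After char 7 ('L'=11): chars_in_quartet=4 acc=0x13800B -> emit 13 80 0B, reset; bytes_emitted=6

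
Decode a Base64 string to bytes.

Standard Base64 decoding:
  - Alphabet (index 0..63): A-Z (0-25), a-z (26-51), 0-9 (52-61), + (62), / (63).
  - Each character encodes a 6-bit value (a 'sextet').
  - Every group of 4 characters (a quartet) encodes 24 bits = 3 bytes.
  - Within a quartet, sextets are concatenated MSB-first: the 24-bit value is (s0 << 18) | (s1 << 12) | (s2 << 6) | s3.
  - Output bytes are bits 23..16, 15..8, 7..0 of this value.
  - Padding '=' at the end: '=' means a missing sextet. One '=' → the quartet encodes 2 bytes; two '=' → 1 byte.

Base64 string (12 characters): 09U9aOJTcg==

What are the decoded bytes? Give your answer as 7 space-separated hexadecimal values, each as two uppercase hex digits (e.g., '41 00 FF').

After char 0 ('0'=52): chars_in_quartet=1 acc=0x34 bytes_emitted=0
After char 1 ('9'=61): chars_in_quartet=2 acc=0xD3D bytes_emitted=0
After char 2 ('U'=20): chars_in_quartet=3 acc=0x34F54 bytes_emitted=0
After char 3 ('9'=61): chars_in_quartet=4 acc=0xD3D53D -> emit D3 D5 3D, reset; bytes_emitted=3
After char 4 ('a'=26): chars_in_quartet=1 acc=0x1A bytes_emitted=3
After char 5 ('O'=14): chars_in_quartet=2 acc=0x68E bytes_emitted=3
After char 6 ('J'=9): chars_in_quartet=3 acc=0x1A389 bytes_emitted=3
After char 7 ('T'=19): chars_in_quartet=4 acc=0x68E253 -> emit 68 E2 53, reset; bytes_emitted=6
After char 8 ('c'=28): chars_in_quartet=1 acc=0x1C bytes_emitted=6
After char 9 ('g'=32): chars_in_quartet=2 acc=0x720 bytes_emitted=6
Padding '==': partial quartet acc=0x720 -> emit 72; bytes_emitted=7

Answer: D3 D5 3D 68 E2 53 72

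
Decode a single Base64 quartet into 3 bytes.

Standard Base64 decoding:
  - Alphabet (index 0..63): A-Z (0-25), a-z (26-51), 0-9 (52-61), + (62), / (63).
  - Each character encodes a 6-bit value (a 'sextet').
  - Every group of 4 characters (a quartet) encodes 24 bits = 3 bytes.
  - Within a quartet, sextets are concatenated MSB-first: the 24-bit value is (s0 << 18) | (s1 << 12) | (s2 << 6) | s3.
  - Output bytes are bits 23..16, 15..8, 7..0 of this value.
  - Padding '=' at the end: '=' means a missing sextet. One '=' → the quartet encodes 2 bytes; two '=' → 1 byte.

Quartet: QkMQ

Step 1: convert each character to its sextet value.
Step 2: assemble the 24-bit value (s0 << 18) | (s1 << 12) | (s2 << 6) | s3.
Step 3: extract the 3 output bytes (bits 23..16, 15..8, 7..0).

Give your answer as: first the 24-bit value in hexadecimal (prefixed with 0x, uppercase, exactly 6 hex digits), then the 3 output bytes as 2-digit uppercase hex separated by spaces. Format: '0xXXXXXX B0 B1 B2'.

Sextets: Q=16, k=36, M=12, Q=16
24-bit: (16<<18) | (36<<12) | (12<<6) | 16
      = 0x400000 | 0x024000 | 0x000300 | 0x000010
      = 0x424310
Bytes: (v>>16)&0xFF=42, (v>>8)&0xFF=43, v&0xFF=10

Answer: 0x424310 42 43 10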